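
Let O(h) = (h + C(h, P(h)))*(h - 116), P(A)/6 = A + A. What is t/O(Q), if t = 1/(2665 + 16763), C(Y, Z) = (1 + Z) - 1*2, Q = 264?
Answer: 1/9865305264 ≈ 1.0137e-10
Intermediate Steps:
P(A) = 12*A (P(A) = 6*(A + A) = 6*(2*A) = 12*A)
C(Y, Z) = -1 + Z (C(Y, Z) = (1 + Z) - 2 = -1 + Z)
t = 1/19428 ≈ 5.1472e-5
O(h) = (-1 + 13*h)*(-116 + h) (O(h) = (h + (-1 + 12*h))*(h - 116) = (-1 + 13*h)*(-116 + h))
t/O(Q) = 1/(19428*(116 - 1509*264 + 13*264**2)) = 1/(19428*(116 - 398376 + 13*69696)) = 1/(19428*(116 - 398376 + 906048)) = (1/19428)/507788 = (1/19428)*(1/507788) = 1/9865305264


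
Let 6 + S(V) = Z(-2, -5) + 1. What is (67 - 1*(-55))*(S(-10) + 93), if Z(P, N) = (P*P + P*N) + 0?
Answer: 12444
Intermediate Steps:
Z(P, N) = P**2 + N*P (Z(P, N) = (P**2 + N*P) + 0 = P**2 + N*P)
S(V) = 9 (S(V) = -6 + (-2*(-5 - 2) + 1) = -6 + (-2*(-7) + 1) = -6 + (14 + 1) = -6 + 15 = 9)
(67 - 1*(-55))*(S(-10) + 93) = (67 - 1*(-55))*(9 + 93) = (67 + 55)*102 = 122*102 = 12444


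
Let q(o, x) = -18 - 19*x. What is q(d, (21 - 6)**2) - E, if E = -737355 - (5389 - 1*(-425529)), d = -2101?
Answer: 1163980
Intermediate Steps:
E = -1168273 (E = -737355 - (5389 + 425529) = -737355 - 1*430918 = -737355 - 430918 = -1168273)
q(d, (21 - 6)**2) - E = (-18 - 19*(21 - 6)**2) - 1*(-1168273) = (-18 - 19*15**2) + 1168273 = (-18 - 19*225) + 1168273 = (-18 - 4275) + 1168273 = -4293 + 1168273 = 1163980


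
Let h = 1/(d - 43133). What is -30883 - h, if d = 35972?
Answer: -221153162/7161 ≈ -30883.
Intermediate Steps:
h = -1/7161 (h = 1/(35972 - 43133) = 1/(-7161) = -1/7161 ≈ -0.00013965)
-30883 - h = -30883 - 1*(-1/7161) = -30883 + 1/7161 = -221153162/7161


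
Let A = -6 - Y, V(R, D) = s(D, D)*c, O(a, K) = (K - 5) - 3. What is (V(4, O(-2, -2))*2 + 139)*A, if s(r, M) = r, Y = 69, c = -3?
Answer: -14925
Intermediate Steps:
O(a, K) = -8 + K (O(a, K) = (-5 + K) - 3 = -8 + K)
V(R, D) = -3*D (V(R, D) = D*(-3) = -3*D)
A = -75 (A = -6 - 1*69 = -6 - 69 = -75)
(V(4, O(-2, -2))*2 + 139)*A = (-3*(-8 - 2)*2 + 139)*(-75) = (-3*(-10)*2 + 139)*(-75) = (30*2 + 139)*(-75) = (60 + 139)*(-75) = 199*(-75) = -14925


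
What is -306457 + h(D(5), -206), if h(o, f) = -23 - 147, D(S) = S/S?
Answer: -306627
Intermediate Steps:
D(S) = 1
h(o, f) = -170
-306457 + h(D(5), -206) = -306457 - 170 = -306627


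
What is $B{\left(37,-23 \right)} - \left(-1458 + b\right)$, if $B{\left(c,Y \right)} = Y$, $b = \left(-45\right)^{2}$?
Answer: $-590$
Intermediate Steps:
$b = 2025$
$B{\left(37,-23 \right)} - \left(-1458 + b\right) = -23 - \left(-1458 + 2025\right) = -23 - 567 = -590$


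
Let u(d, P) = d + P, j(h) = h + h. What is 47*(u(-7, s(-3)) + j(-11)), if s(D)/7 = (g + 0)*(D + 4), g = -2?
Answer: -2021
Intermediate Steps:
j(h) = 2*h
s(D) = -56 - 14*D (s(D) = 7*((-2 + 0)*(D + 4)) = 7*(-2*(4 + D)) = 7*(-8 - 2*D) = -56 - 14*D)
u(d, P) = P + d
47*(u(-7, s(-3)) + j(-11)) = 47*(((-56 - 14*(-3)) - 7) + 2*(-11)) = 47*(((-56 + 42) - 7) - 22) = 47*((-14 - 7) - 22) = 47*(-21 - 22) = 47*(-43) = -2021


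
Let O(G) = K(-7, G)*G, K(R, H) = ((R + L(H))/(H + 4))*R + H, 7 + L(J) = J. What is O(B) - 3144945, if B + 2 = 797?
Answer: -2012169345/799 ≈ -2.5184e+6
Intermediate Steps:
B = 795 (B = -2 + 797 = 795)
L(J) = -7 + J
K(R, H) = H + R*(-7 + H + R)/(4 + H) (K(R, H) = ((R + (-7 + H))/(H + 4))*R + H = ((-7 + H + R)/(4 + H))*R + H = R*(-7 + H + R)/(4 + H) + H = H + R*(-7 + H + R)/(4 + H))
O(G) = G*(98 + G² - 3*G)/(4 + G) (O(G) = ((G² + (-7)² + 4*G - 7*(-7 + G))/(4 + G))*G = ((G² + 49 + 4*G + (49 - 7*G))/(4 + G))*G = ((98 + G² - 3*G)/(4 + G))*G = G*(98 + G² - 3*G)/(4 + G))
O(B) - 3144945 = 795*(98 + 795² - 3*795)/(4 + 795) - 3144945 = 795*(98 + 632025 - 2385)/799 - 3144945 = 795*(1/799)*629738 - 3144945 = 500641710/799 - 3144945 = -2012169345/799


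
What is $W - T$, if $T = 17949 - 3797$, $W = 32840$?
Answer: $18688$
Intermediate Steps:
$T = 14152$ ($T = 17949 - 3797 = 14152$)
$W - T = 32840 - 14152 = 18688$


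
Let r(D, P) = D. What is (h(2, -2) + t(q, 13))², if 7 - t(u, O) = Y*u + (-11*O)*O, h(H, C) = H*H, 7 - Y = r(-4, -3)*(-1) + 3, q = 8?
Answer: 3496900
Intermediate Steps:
Y = 0 (Y = 7 - (-4*(-1) + 3) = 7 - (4 + 3) = 7 - 1*7 = 7 - 7 = 0)
h(H, C) = H²
t(u, O) = 7 + 11*O² (t(u, O) = 7 - (0*u + (-11*O)*O) = 7 - (0 - 11*O²) = 7 - (-11)*O² = 7 + 11*O²)
(h(2, -2) + t(q, 13))² = (2² + (7 + 11*13²))² = (4 + (7 + 11*169))² = (4 + (7 + 1859))² = (4 + 1866)² = 1870² = 3496900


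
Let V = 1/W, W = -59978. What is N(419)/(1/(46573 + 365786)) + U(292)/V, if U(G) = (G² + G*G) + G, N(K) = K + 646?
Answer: -9806279625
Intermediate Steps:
N(K) = 646 + K
U(G) = G + 2*G² (U(G) = (G² + G²) + G = 2*G² + G = G + 2*G²)
V = -1/59978 (V = 1/(-59978) = -1/59978 ≈ -1.6673e-5)
N(419)/(1/(46573 + 365786)) + U(292)/V = (646 + 419)/(1/(46573 + 365786)) + (292*(1 + 2*292))/(-1/59978) = 1065/(1/412359) + (292*(1 + 584))*(-59978) = 1065/(1/412359) + (292*585)*(-59978) = 1065*412359 + 170820*(-59978) = 439162335 - 10245441960 = -9806279625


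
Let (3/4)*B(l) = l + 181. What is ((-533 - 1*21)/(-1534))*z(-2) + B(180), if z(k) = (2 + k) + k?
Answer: 1105886/2301 ≈ 480.61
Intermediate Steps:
B(l) = 724/3 + 4*l/3 (B(l) = 4*(l + 181)/3 = 4*(181 + l)/3 = 724/3 + 4*l/3)
z(k) = 2 + 2*k
((-533 - 1*21)/(-1534))*z(-2) + B(180) = ((-533 - 1*21)/(-1534))*(2 + 2*(-2)) + (724/3 + (4/3)*180) = ((-533 - 21)*(-1/1534))*(2 - 4) + (724/3 + 240) = -554*(-1/1534)*(-2) + 1444/3 = (277/767)*(-2) + 1444/3 = -554/767 + 1444/3 = 1105886/2301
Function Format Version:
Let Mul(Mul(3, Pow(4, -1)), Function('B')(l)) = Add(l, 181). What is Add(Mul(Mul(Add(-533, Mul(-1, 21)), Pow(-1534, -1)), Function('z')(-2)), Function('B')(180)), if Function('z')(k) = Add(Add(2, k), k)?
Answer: Rational(1105886, 2301) ≈ 480.61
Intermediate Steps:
Function('B')(l) = Add(Rational(724, 3), Mul(Rational(4, 3), l)) (Function('B')(l) = Mul(Rational(4, 3), Add(l, 181)) = Mul(Rational(4, 3), Add(181, l)) = Add(Rational(724, 3), Mul(Rational(4, 3), l)))
Function('z')(k) = Add(2, Mul(2, k))
Add(Mul(Mul(Add(-533, Mul(-1, 21)), Pow(-1534, -1)), Function('z')(-2)), Function('B')(180)) = Add(Mul(Mul(Add(-533, Mul(-1, 21)), Pow(-1534, -1)), Add(2, Mul(2, -2))), Add(Rational(724, 3), Mul(Rational(4, 3), 180))) = Add(Mul(Mul(Add(-533, -21), Rational(-1, 1534)), Add(2, -4)), Add(Rational(724, 3), 240)) = Add(Mul(Mul(-554, Rational(-1, 1534)), -2), Rational(1444, 3)) = Add(Mul(Rational(277, 767), -2), Rational(1444, 3)) = Add(Rational(-554, 767), Rational(1444, 3)) = Rational(1105886, 2301)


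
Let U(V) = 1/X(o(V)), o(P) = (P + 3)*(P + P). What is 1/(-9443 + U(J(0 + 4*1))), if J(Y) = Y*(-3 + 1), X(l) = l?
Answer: -80/755439 ≈ -0.00010590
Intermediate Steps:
o(P) = 2*P*(3 + P) (o(P) = (3 + P)*(2*P) = 2*P*(3 + P))
J(Y) = -2*Y (J(Y) = Y*(-2) = -2*Y)
U(V) = 1/(2*V*(3 + V))
1/(-9443 + U(J(0 + 4*1))) = 1/(-9443 + 1/(2*((-2*(0 + 4*1)))*(3 - 2*(0 + 4*1)))) = 1/(-9443 + 1/(2*((-2*(0 + 4)))*(3 - 2*(0 + 4)))) = 1/(-9443 + 1/(2*((-2*4))*(3 - 2*4))) = 1/(-9443 + (½)/(-8*(3 - 8))) = 1/(-9443 + (½)*(-⅛)/(-5)) = 1/(-9443 + (½)*(-⅛)*(-⅕)) = 1/(-9443 + 1/80) = 1/(-755439/80) = -80/755439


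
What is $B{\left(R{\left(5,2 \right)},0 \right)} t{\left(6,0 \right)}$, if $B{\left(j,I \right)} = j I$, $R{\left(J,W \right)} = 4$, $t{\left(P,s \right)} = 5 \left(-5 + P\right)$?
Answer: $0$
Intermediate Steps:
$t{\left(P,s \right)} = -25 + 5 P$
$B{\left(j,I \right)} = I j$
$B{\left(R{\left(5,2 \right)},0 \right)} t{\left(6,0 \right)} = 0 \cdot 4 \left(-25 + 5 \cdot 6\right) = 0 \left(-25 + 30\right) = 0 \cdot 5 = 0$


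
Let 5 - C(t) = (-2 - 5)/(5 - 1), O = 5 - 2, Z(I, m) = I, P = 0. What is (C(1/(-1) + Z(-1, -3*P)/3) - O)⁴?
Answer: 50625/256 ≈ 197.75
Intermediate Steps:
O = 3
C(t) = 27/4 (C(t) = 5 - (-2 - 5)/(5 - 1) = 5 - (-7)/4 = 5 - 1*(-7/4) = 5 + 7/4 = 27/4)
(C(1/(-1) + Z(-1, -3*P)/3) - O)⁴ = (27/4 - 1*3)⁴ = (27/4 - 3)⁴ = (15/4)⁴ = 50625/256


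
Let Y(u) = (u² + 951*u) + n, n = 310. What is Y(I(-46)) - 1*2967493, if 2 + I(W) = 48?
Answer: -2921321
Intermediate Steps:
I(W) = 46 (I(W) = -2 + 48 = 46)
Y(u) = 310 + u² + 951*u (Y(u) = (u² + 951*u) + 310 = 310 + u² + 951*u)
Y(I(-46)) - 1*2967493 = (310 + 46² + 951*46) - 1*2967493 = (310 + 2116 + 43746) - 2967493 = 46172 - 2967493 = -2921321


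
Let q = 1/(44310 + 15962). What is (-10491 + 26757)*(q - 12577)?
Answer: -6165146989419/30136 ≈ -2.0458e+8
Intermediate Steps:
q = 1/60272 ≈ 1.6591e-5
(-10491 + 26757)*(q - 12577) = (-10491 + 26757)*(1/60272 - 12577) = 16266*(-758040943/60272) = -6165146989419/30136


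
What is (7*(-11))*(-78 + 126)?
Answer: -3696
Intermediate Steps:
(7*(-11))*(-78 + 126) = -77*48 = -3696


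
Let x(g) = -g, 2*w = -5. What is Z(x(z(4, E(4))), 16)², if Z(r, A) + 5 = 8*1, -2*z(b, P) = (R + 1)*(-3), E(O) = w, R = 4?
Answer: 9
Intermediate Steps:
w = -5/2 (w = (½)*(-5) = -5/2 ≈ -2.5000)
E(O) = -5/2
z(b, P) = 15/2 (z(b, P) = -(4 + 1)*(-3)/2 = -5*(-3)/2 = -½*(-15) = 15/2)
Z(r, A) = 3 (Z(r, A) = -5 + 8*1 = -5 + 8 = 3)
Z(x(z(4, E(4))), 16)² = 3² = 9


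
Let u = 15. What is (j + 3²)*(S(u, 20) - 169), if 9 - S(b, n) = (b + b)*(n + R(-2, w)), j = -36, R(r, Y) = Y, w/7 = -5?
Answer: -7830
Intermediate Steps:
w = -35 (w = 7*(-5) = -35)
S(b, n) = 9 - 2*b*(-35 + n) (S(b, n) = 9 - (b + b)*(n - 35) = 9 - 2*b*(-35 + n))
(j + 3²)*(S(u, 20) - 169) = (-36 + 3²)*((9 + 70*15 - 2*15*20) - 169) = (-36 + 9)*((9 + 1050 - 600) - 169) = -27*(459 - 169) = -27*290 = -7830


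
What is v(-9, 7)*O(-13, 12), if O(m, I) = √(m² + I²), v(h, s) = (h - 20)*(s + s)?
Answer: -406*√313 ≈ -7182.9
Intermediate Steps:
v(h, s) = 2*s*(-20 + h) (v(h, s) = (-20 + h)*(2*s) = 2*s*(-20 + h))
O(m, I) = √(I² + m²)
v(-9, 7)*O(-13, 12) = (2*7*(-20 - 9))*√(12² + (-13)²) = (2*7*(-29))*√(144 + 169) = -406*√313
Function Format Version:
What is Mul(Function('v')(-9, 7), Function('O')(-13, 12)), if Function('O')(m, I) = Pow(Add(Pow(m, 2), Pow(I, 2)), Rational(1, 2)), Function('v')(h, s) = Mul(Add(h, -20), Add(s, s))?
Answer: Mul(-406, Pow(313, Rational(1, 2))) ≈ -7182.9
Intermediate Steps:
Function('v')(h, s) = Mul(2, s, Add(-20, h)) (Function('v')(h, s) = Mul(Add(-20, h), Mul(2, s)) = Mul(2, s, Add(-20, h)))
Function('O')(m, I) = Pow(Add(Pow(I, 2), Pow(m, 2)), Rational(1, 2))
Mul(Function('v')(-9, 7), Function('O')(-13, 12)) = Mul(Mul(2, 7, Add(-20, -9)), Pow(Add(Pow(12, 2), Pow(-13, 2)), Rational(1, 2))) = Mul(Mul(2, 7, -29), Pow(Add(144, 169), Rational(1, 2))) = Mul(-406, Pow(313, Rational(1, 2)))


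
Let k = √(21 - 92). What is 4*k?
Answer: 4*I*√71 ≈ 33.705*I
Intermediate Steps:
k = I*√71 (k = √(-71) = I*√71 ≈ 8.4261*I)
4*k = 4*(I*√71) = 4*I*√71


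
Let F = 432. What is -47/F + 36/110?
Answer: 5191/23760 ≈ 0.21848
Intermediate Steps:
-47/F + 36/110 = -47/432 + 36/110 = -47*1/432 + 36*(1/110) = -47/432 + 18/55 = 5191/23760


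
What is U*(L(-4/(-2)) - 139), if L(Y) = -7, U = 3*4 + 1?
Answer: -1898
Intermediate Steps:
U = 13 (U = 12 + 1 = 13)
U*(L(-4/(-2)) - 139) = 13*(-7 - 139) = 13*(-146) = -1898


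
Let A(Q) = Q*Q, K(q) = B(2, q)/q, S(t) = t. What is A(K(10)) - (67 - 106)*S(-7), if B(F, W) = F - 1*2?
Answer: -273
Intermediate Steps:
B(F, W) = -2 + F (B(F, W) = F - 2 = -2 + F)
K(q) = 0 (K(q) = (-2 + 2)/q = 0/q = 0)
A(Q) = Q²
A(K(10)) - (67 - 106)*S(-7) = 0² - (67 - 106)*(-7) = 0 - (-39)*(-7) = 0 - 1*273 = 0 - 273 = -273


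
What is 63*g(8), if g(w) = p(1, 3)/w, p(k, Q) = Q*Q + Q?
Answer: 189/2 ≈ 94.500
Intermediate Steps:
p(k, Q) = Q + Q² (p(k, Q) = Q² + Q = Q + Q²)
g(w) = 12/w (g(w) = (3*(1 + 3))/w = (3*4)/w = 12/w)
63*g(8) = 63*(12/8) = 63*(12*(⅛)) = 63*(3/2) = 189/2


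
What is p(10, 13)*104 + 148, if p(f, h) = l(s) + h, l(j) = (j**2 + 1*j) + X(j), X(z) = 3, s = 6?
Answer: 6180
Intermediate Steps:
l(j) = 3 + j + j**2 (l(j) = (j**2 + 1*j) + 3 = (j**2 + j) + 3 = (j + j**2) + 3 = 3 + j + j**2)
p(f, h) = 45 + h (p(f, h) = (3 + 6 + 6**2) + h = (3 + 6 + 36) + h = 45 + h)
p(10, 13)*104 + 148 = (45 + 13)*104 + 148 = 58*104 + 148 = 6032 + 148 = 6180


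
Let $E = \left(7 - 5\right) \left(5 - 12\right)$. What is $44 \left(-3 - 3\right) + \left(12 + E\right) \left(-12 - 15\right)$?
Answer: $-210$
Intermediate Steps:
$E = -14$ ($E = 2 \left(-7\right) = -14$)
$44 \left(-3 - 3\right) + \left(12 + E\right) \left(-12 - 15\right) = 44 \left(-3 - 3\right) + \left(12 - 14\right) \left(-12 - 15\right) = 44 \left(-3 - 3\right) - -54 = 44 \left(-6\right) + 54 = -264 + 54 = -210$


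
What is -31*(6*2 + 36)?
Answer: -1488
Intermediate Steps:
-31*(6*2 + 36) = -31*(12 + 36) = -31*48 = -1488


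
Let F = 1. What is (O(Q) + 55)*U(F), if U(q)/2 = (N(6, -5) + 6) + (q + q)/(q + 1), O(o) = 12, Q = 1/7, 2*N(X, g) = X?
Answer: 1340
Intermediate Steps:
N(X, g) = X/2
Q = ⅐ (Q = 1*(⅐) = ⅐ ≈ 0.14286)
U(q) = 18 + 4*q/(1 + q) (U(q) = 2*(((½)*6 + 6) + (q + q)/(q + 1)) = 2*((3 + 6) + (2*q)/(1 + q)) = 2*(9 + 2*q/(1 + q)) = 18 + 4*q/(1 + q))
(O(Q) + 55)*U(F) = (12 + 55)*(2*(9 + 11*1)/(1 + 1)) = 67*(2*(9 + 11)/2) = 67*(2*(½)*20) = 67*20 = 1340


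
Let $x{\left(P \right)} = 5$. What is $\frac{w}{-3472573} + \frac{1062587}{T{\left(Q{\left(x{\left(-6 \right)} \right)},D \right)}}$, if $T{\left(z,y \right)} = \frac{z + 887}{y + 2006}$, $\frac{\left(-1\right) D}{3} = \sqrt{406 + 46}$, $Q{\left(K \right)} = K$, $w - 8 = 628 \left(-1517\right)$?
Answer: $\frac{3700981084019981}{1548767558} - \frac{3187761 \sqrt{113}}{446} \approx 2.3137 \cdot 10^{6}$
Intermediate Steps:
$w = -952668$ ($w = 8 + 628 \left(-1517\right) = 8 - 952676 = -952668$)
$D = - 6 \sqrt{113}$ ($D = - 3 \sqrt{406 + 46} = - 3 \sqrt{452} = - 3 \cdot 2 \sqrt{113} = - 6 \sqrt{113} \approx -63.781$)
$T{\left(z,y \right)} = \frac{887 + z}{2006 + y}$
$\frac{w}{-3472573} + \frac{1062587}{T{\left(Q{\left(x{\left(-6 \right)} \right)},D \right)}} = - \frac{952668}{-3472573} + \frac{1062587}{\frac{1}{2006 - 6 \sqrt{113}} \left(887 + 5\right)} = \left(-952668\right) \left(- \frac{1}{3472573}\right) + \frac{1062587}{\frac{1}{2006 - 6 \sqrt{113}} \cdot 892} = \frac{952668}{3472573} + \frac{1062587}{892 \frac{1}{2006 - 6 \sqrt{113}}} = \frac{952668}{3472573} + 1062587 \left(\frac{1003}{446} - \frac{3 \sqrt{113}}{446}\right) = \frac{952668}{3472573} + \left(\frac{1065774761}{446} - \frac{3187761 \sqrt{113}}{446}\right) = \frac{3700981084019981}{1548767558} - \frac{3187761 \sqrt{113}}{446}$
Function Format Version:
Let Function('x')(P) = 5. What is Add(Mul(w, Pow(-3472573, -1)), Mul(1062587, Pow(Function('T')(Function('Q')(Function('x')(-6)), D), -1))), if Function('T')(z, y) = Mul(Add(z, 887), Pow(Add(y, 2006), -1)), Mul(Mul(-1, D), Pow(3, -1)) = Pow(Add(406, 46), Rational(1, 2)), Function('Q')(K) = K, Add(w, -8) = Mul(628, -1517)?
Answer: Add(Rational(3700981084019981, 1548767558), Mul(Rational(-3187761, 446), Pow(113, Rational(1, 2)))) ≈ 2.3137e+6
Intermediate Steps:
w = -952668 (w = Add(8, Mul(628, -1517)) = Add(8, -952676) = -952668)
D = Mul(-6, Pow(113, Rational(1, 2))) (D = Mul(-3, Pow(Add(406, 46), Rational(1, 2))) = Mul(-3, Pow(452, Rational(1, 2))) = Mul(-3, Mul(2, Pow(113, Rational(1, 2)))) = Mul(-6, Pow(113, Rational(1, 2))) ≈ -63.781)
Function('T')(z, y) = Mul(Pow(Add(2006, y), -1), Add(887, z)) (Function('T')(z, y) = Mul(Add(887, z), Pow(Add(2006, y), -1)) = Mul(Pow(Add(2006, y), -1), Add(887, z)))
Add(Mul(w, Pow(-3472573, -1)), Mul(1062587, Pow(Function('T')(Function('Q')(Function('x')(-6)), D), -1))) = Add(Mul(-952668, Pow(-3472573, -1)), Mul(1062587, Pow(Mul(Pow(Add(2006, Mul(-6, Pow(113, Rational(1, 2)))), -1), Add(887, 5)), -1))) = Add(Mul(-952668, Rational(-1, 3472573)), Mul(1062587, Pow(Mul(Pow(Add(2006, Mul(-6, Pow(113, Rational(1, 2)))), -1), 892), -1))) = Add(Rational(952668, 3472573), Mul(1062587, Pow(Mul(892, Pow(Add(2006, Mul(-6, Pow(113, Rational(1, 2)))), -1)), -1))) = Add(Rational(952668, 3472573), Mul(1062587, Add(Rational(1003, 446), Mul(Rational(-3, 446), Pow(113, Rational(1, 2)))))) = Add(Rational(952668, 3472573), Add(Rational(1065774761, 446), Mul(Rational(-3187761, 446), Pow(113, Rational(1, 2))))) = Add(Rational(3700981084019981, 1548767558), Mul(Rational(-3187761, 446), Pow(113, Rational(1, 2))))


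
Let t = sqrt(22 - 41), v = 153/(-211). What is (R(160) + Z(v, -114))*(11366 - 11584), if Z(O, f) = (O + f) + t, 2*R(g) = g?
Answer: 1597286/211 - 218*I*sqrt(19) ≈ 7570.1 - 950.24*I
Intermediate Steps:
v = -153/211 (v = 153*(-1/211) = -153/211 ≈ -0.72512)
t = I*sqrt(19) (t = sqrt(-19) = I*sqrt(19) ≈ 4.3589*I)
R(g) = g/2
Z(O, f) = O + f + I*sqrt(19) (Z(O, f) = (O + f) + I*sqrt(19) = O + f + I*sqrt(19))
(R(160) + Z(v, -114))*(11366 - 11584) = ((1/2)*160 + (-153/211 - 114 + I*sqrt(19)))*(11366 - 11584) = (80 + (-24207/211 + I*sqrt(19)))*(-218) = (-7327/211 + I*sqrt(19))*(-218) = 1597286/211 - 218*I*sqrt(19)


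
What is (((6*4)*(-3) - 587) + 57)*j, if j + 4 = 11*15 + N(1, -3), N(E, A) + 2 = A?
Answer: -93912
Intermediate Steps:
N(E, A) = -2 + A
j = 156 (j = -4 + (11*15 + (-2 - 3)) = -4 + (165 - 5) = -4 + 160 = 156)
(((6*4)*(-3) - 587) + 57)*j = (((6*4)*(-3) - 587) + 57)*156 = ((24*(-3) - 587) + 57)*156 = ((-72 - 587) + 57)*156 = (-659 + 57)*156 = -602*156 = -93912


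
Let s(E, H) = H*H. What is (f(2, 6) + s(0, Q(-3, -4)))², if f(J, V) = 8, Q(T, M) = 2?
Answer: 144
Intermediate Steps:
s(E, H) = H²
(f(2, 6) + s(0, Q(-3, -4)))² = (8 + 2²)² = (8 + 4)² = 12² = 144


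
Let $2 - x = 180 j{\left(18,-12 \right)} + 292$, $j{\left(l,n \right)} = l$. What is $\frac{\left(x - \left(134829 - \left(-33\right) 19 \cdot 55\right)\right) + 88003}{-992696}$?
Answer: $\frac{84841}{992696} \approx 0.085465$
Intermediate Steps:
$x = -3530$ ($x = 2 - \left(180 \cdot 18 + 292\right) = 2 - \left(3240 + 292\right) = 2 - 3532 = -3530$)
$\frac{\left(x - \left(134829 - \left(-33\right) 19 \cdot 55\right)\right) + 88003}{-992696} = \frac{\left(-3530 - \left(134829 - \left(-33\right) 19 \cdot 55\right)\right) + 88003}{-992696} = \left(\left(-3530 - 169314\right) + 88003\right) \left(- \frac{1}{992696}\right) = \left(-172844 + 88003\right) \left(- \frac{1}{992696}\right) = \left(-84841\right) \left(- \frac{1}{992696}\right) = \frac{84841}{992696}$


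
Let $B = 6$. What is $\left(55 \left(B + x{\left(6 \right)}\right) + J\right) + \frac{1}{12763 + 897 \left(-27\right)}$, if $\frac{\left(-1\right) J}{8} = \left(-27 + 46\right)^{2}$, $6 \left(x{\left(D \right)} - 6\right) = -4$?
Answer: $- \frac{77832067}{34368} \approx -2264.7$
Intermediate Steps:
$x{\left(D \right)} = \frac{16}{3}$ ($x{\left(D \right)} = 6 + \frac{1}{6} \left(-4\right) = 6 - \frac{2}{3} = \frac{16}{3}$)
$J = -2888$ ($J = - 8 \left(-27 + 46\right)^{2} = - 8 \cdot 19^{2} = \left(-8\right) 361 = -2888$)
$\left(55 \left(B + x{\left(6 \right)}\right) + J\right) + \frac{1}{12763 + 897 \left(-27\right)} = \left(55 \left(6 + \frac{16}{3}\right) - 2888\right) + \frac{1}{12763 + 897 \left(-27\right)} = \left(55 \cdot \frac{34}{3} - 2888\right) + \frac{1}{12763 - 24219} = \left(\frac{1870}{3} - 2888\right) + \frac{1}{-11456} = - \frac{6794}{3} - \frac{1}{11456} = - \frac{77832067}{34368}$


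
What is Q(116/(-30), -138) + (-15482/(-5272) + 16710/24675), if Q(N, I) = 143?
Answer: 635749909/4336220 ≈ 146.61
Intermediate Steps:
Q(116/(-30), -138) + (-15482/(-5272) + 16710/24675) = 143 + (-15482/(-5272) + 16710/24675) = 143 + (-15482*(-1/5272) + 16710*(1/24675)) = 143 + (7741/2636 + 1114/1645) = 143 + 15670449/4336220 = 635749909/4336220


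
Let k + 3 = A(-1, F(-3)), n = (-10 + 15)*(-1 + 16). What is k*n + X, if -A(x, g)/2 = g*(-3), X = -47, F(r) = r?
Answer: -1622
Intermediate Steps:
n = 75 (n = 5*15 = 75)
A(x, g) = 6*g (A(x, g) = -2*g*(-3) = -(-6)*g = 6*g)
k = -21 (k = -3 + 6*(-3) = -3 - 18 = -21)
k*n + X = -21*75 - 47 = -1575 - 47 = -1622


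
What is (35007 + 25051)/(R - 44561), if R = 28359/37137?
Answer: -371728991/275805583 ≈ -1.3478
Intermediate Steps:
R = 9453/12379 (R = 28359*(1/37137) = 9453/12379 ≈ 0.76363)
(35007 + 25051)/(R - 44561) = (35007 + 25051)/(9453/12379 - 44561) = 60058/(-551611166/12379) = 60058*(-12379/551611166) = -371728991/275805583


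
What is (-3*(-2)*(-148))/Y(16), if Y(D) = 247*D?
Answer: -111/494 ≈ -0.22470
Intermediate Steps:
(-3*(-2)*(-148))/Y(16) = (-3*(-2)*(-148))/((247*16)) = (6*(-148))/3952 = -888*1/3952 = -111/494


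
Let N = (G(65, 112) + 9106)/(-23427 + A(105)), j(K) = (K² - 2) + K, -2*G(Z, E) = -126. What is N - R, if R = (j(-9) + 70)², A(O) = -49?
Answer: -460138769/23476 ≈ -19600.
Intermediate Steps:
G(Z, E) = 63 (G(Z, E) = -½*(-126) = 63)
j(K) = -2 + K + K² (j(K) = (-2 + K²) + K = -2 + K + K²)
N = -9169/23476 (N = (63 + 9106)/(-23427 - 49) = 9169/(-23476) = 9169*(-1/23476) = -9169/23476 ≈ -0.39057)
R = 19600 (R = ((-2 - 9 + (-9)²) + 70)² = ((-2 - 9 + 81) + 70)² = (70 + 70)² = 140² = 19600)
N - R = -9169/23476 - 1*19600 = -9169/23476 - 19600 = -460138769/23476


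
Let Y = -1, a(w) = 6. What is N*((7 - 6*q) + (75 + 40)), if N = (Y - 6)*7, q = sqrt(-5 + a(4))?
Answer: -5684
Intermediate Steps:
q = 1 (q = sqrt(-5 + 6) = sqrt(1) = 1)
N = -49 (N = (-1 - 6)*7 = -7*7 = -49)
N*((7 - 6*q) + (75 + 40)) = -49*((7 - 6*1) + (75 + 40)) = -49*((7 - 6) + 115) = -49*(1 + 115) = -49*116 = -5684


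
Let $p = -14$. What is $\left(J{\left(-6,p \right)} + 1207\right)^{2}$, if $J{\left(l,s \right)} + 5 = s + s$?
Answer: $1378276$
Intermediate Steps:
$J{\left(l,s \right)} = -5 + 2 s$ ($J{\left(l,s \right)} = -5 + \left(s + s\right) = -5 + 2 s$)
$\left(J{\left(-6,p \right)} + 1207\right)^{2} = \left(\left(-5 + 2 \left(-14\right)\right) + 1207\right)^{2} = \left(\left(-5 - 28\right) + 1207\right)^{2} = \left(-33 + 1207\right)^{2} = 1174^{2} = 1378276$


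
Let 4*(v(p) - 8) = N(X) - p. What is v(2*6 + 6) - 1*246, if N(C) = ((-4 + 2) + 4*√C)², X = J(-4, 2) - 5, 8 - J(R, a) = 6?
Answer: -507/2 - 4*I*√3 ≈ -253.5 - 6.9282*I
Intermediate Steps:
J(R, a) = 2 (J(R, a) = 8 - 1*6 = 8 - 6 = 2)
X = -3 (X = 2 - 5 = -3)
N(C) = (-2 + 4*√C)²
v(p) = 8 + (-1 + 2*I*√3)² - p/4 (v(p) = 8 + (4*(-1 + 2*√(-3))² - p)/4 = 8 + (4*(-1 + 2*(I*√3))² - p)/4 = 8 + (4*(-1 + 2*I*√3)² - p)/4 = 8 + (-p + 4*(-1 + 2*I*√3)²)/4 = 8 + ((-1 + 2*I*√3)² - p/4) = 8 + (-1 + 2*I*√3)² - p/4)
v(2*6 + 6) - 1*246 = (-3 - (2*6 + 6)/4 - 4*I*√3) - 1*246 = (-3 - (12 + 6)/4 - 4*I*√3) - 246 = (-3 - ¼*18 - 4*I*√3) - 246 = (-3 - 9/2 - 4*I*√3) - 246 = (-15/2 - 4*I*√3) - 246 = -507/2 - 4*I*√3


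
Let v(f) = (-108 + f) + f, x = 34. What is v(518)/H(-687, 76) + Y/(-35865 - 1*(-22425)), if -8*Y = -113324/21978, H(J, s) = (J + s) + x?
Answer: -548249644907/340873505280 ≈ -1.6084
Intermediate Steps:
v(f) = -108 + 2*f
H(J, s) = 34 + J + s (H(J, s) = (J + s) + 34 = 34 + J + s)
Y = 28331/43956 (Y = -(-28331)/(2*21978) = -⅛*(-56662/10989) = 28331/43956 ≈ 0.64453)
v(518)/H(-687, 76) + Y/(-35865 - 1*(-22425)) = (-108 + 2*518)/(34 - 687 + 76) + 28331/(43956*(-35865 - 1*(-22425))) = (-108 + 1036)/(-577) + 28331/(43956*(-35865 + 22425)) = 928*(-1/577) + (28331/43956)/(-13440) = -928/577 + (28331/43956)*(-1/13440) = -928/577 - 28331/590768640 = -548249644907/340873505280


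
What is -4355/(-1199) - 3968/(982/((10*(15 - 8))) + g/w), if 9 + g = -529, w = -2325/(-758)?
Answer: 88868053915/3148949287 ≈ 28.221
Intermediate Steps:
w = 2325/758 (w = -2325*(-1/758) = 2325/758 ≈ 3.0673)
g = -538 (g = -9 - 529 = -538)
-4355/(-1199) - 3968/(982/((10*(15 - 8))) + g/w) = -4355/(-1199) - 3968/(982/((10*(15 - 8))) - 538/2325/758) = -4355*(-1/1199) - 3968/(982/((10*7)) - 538*758/2325) = 4355/1199 - 3968/(982/70 - 407804/2325) = 4355/1199 - 3968/(982*(1/70) - 407804/2325) = 4355/1199 - 3968/(491/35 - 407804/2325) = 4355/1199 - 3968/(-2626313/16275) = 4355/1199 - 3968*(-16275/2626313) = 4355/1199 + 64579200/2626313 = 88868053915/3148949287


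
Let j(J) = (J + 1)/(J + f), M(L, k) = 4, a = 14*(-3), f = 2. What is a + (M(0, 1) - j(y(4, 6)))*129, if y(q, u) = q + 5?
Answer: 3924/11 ≈ 356.73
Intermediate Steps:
a = -42
y(q, u) = 5 + q
j(J) = (1 + J)/(2 + J) (j(J) = (J + 1)/(J + 2) = (1 + J)/(2 + J))
a + (M(0, 1) - j(y(4, 6)))*129 = -42 + (4 - (1 + (5 + 4))/(2 + (5 + 4)))*129 = -42 + (4 - (1 + 9)/(2 + 9))*129 = -42 + (4 - 10/11)*129 = -42 + (34/11)*129 = -42 + 4386/11 = 3924/11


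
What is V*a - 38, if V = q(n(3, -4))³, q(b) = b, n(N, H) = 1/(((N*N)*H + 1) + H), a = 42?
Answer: -751388/19773 ≈ -38.001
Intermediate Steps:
n(N, H) = 1/(1 + H + H*N²) (n(N, H) = 1/((N²*H + 1) + H) = 1/((H*N² + 1) + H) = 1/((1 + H*N²) + H) = 1/(1 + H + H*N²))
V = -1/59319 (V = (1/(1 - 4 - 4*3²))³ = (1/(1 - 4 - 4*9))³ = (1/(1 - 4 - 36))³ = (1/(-39))³ = (-1/39)³ = -1/59319 ≈ -1.6858e-5)
V*a - 38 = -1/59319*42 - 38 = -14/19773 - 38 = -751388/19773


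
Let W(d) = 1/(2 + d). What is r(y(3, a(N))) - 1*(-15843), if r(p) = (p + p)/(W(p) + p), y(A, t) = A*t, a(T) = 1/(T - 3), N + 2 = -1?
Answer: 15837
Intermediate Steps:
N = -3 (N = -2 - 1 = -3)
a(T) = 1/(-3 + T)
r(p) = 2*p/(p + 1/(2 + p)) (r(p) = (p + p)/(1/(2 + p) + p) = (2*p)/(p + 1/(2 + p)) = 2*p/(p + 1/(2 + p)))
r(y(3, a(N))) - 1*(-15843) = 2*(3/(-3 - 3))*(2 + 3/(-3 - 3))/(1 + (3/(-3 - 3))*(2 + 3/(-3 - 3))) - 1*(-15843) = 2*(3/(-6))*(2 + 3/(-6))/(1 + (3/(-6))*(2 + 3/(-6))) + 15843 = 2*(3*(-1/6))*(2 + 3*(-1/6))/(1 + (3*(-1/6))*(2 + 3*(-1/6))) + 15843 = 2*(-1/2)*(2 - 1/2)/(1 - (2 - 1/2)/2) + 15843 = 2*(-1/2)*(3/2)/(1 - 1/2*3/2) + 15843 = 2*(-1/2)*(3/2)/(1 - 3/4) + 15843 = 2*(-1/2)*(3/2)/(1/4) + 15843 = 2*(-1/2)*4*(3/2) + 15843 = -6 + 15843 = 15837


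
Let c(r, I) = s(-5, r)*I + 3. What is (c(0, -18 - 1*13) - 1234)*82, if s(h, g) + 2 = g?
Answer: -95858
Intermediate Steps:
s(h, g) = -2 + g
c(r, I) = 3 + I*(-2 + r) (c(r, I) = (-2 + r)*I + 3 = I*(-2 + r) + 3 = 3 + I*(-2 + r))
(c(0, -18 - 1*13) - 1234)*82 = ((3 + (-18 - 1*13)*(-2 + 0)) - 1234)*82 = ((3 + (-18 - 13)*(-2)) - 1234)*82 = ((3 - 31*(-2)) - 1234)*82 = ((3 + 62) - 1234)*82 = (65 - 1234)*82 = -1169*82 = -95858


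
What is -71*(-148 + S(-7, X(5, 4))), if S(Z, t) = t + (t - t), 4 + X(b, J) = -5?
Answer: 11147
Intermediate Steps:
X(b, J) = -9 (X(b, J) = -4 - 5 = -9)
S(Z, t) = t (S(Z, t) = t + 0 = t)
-71*(-148 + S(-7, X(5, 4))) = -71*(-148 - 9) = -71*(-157) = 11147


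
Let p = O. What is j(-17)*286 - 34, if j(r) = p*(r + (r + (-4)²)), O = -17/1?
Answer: 87482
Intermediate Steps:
O = -17 (O = -17*1 = -17)
p = -17
j(r) = -272 - 34*r (j(r) = -17*(r + (r + (-4)²)) = -17*(r + (r + 16)) = -17*(r + (16 + r)) = -17*(16 + 2*r) = -272 - 34*r)
j(-17)*286 - 34 = (-272 - 34*(-17))*286 - 34 = (-272 + 578)*286 - 34 = 306*286 - 34 = 87516 - 34 = 87482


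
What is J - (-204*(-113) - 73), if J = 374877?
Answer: 351898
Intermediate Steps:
J - (-204*(-113) - 73) = 374877 - (-204*(-113) - 73) = 374877 - (23052 - 73) = 374877 - 1*22979 = 374877 - 22979 = 351898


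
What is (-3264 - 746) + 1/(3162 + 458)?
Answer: -14516199/3620 ≈ -4010.0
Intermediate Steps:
(-3264 - 746) + 1/(3162 + 458) = -4010 + 1/3620 = -14516199/3620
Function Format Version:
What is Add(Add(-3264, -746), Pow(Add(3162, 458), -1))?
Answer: Rational(-14516199, 3620) ≈ -4010.0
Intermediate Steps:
Add(Add(-3264, -746), Pow(Add(3162, 458), -1)) = Add(-4010, Pow(3620, -1)) = Add(-4010, Rational(1, 3620)) = Rational(-14516199, 3620)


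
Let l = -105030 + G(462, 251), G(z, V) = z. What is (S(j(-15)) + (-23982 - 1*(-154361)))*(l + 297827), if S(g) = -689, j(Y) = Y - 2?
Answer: 25063759710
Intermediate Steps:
j(Y) = -2 + Y
l = -104568 (l = -105030 + 462 = -104568)
(S(j(-15)) + (-23982 - 1*(-154361)))*(l + 297827) = (-689 + (-23982 - 1*(-154361)))*(-104568 + 297827) = (-689 + (-23982 + 154361))*193259 = (-689 + 130379)*193259 = 129690*193259 = 25063759710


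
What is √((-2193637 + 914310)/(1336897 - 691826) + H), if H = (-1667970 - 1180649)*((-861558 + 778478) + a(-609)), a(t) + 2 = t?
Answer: 2*√506141664041299161682/92153 ≈ 4.8827e+5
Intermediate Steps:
a(t) = -2 + t
H = 238403772729 (H = (-1667970 - 1180649)*((-861558 + 778478) + (-2 - 609)) = -2848619*(-83080 - 611) = -2848619*(-83691) = 238403772729)
√((-2193637 + 914310)/(1336897 - 691826) + H) = √((-2193637 + 914310)/(1336897 - 691826) + 238403772729) = √(-1279327/645071 + 238403772729) = √(-1279327*1/645071 + 238403772729) = √(-182761/92153 + 238403772729) = √(21969622868112776/92153) = 2*√506141664041299161682/92153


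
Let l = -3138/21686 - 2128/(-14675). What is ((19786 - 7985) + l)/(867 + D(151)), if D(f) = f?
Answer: 938893632427/80992601725 ≈ 11.592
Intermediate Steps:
l = 48829/159121025 (l = -3138*1/21686 - 2128*(-1/14675) = -1569/10843 + 2128/14675 = 48829/159121025 ≈ 0.00030687)
((19786 - 7985) + l)/(867 + D(151)) = ((19786 - 7985) + 48829/159121025)/(867 + 151) = (11801 + 48829/159121025)/1018 = (1877787264854/159121025)*(1/1018) = 938893632427/80992601725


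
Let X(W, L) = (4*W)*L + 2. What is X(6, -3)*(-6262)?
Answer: 438340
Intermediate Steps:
X(W, L) = 2 + 4*L*W (X(W, L) = 4*L*W + 2 = 2 + 4*L*W)
X(6, -3)*(-6262) = (2 + 4*(-3)*6)*(-6262) = (2 - 72)*(-6262) = -70*(-6262) = 438340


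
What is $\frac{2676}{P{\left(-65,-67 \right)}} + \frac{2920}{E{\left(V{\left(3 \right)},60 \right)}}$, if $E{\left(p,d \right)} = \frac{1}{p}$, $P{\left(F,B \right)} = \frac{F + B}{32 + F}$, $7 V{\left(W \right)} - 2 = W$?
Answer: $\frac{19283}{7} \approx 2754.7$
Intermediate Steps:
$V{\left(W \right)} = \frac{2}{7} + \frac{W}{7}$
$P{\left(F,B \right)} = \frac{B + F}{32 + F}$
$\frac{2676}{P{\left(-65,-67 \right)}} + \frac{2920}{E{\left(V{\left(3 \right)},60 \right)}} = \frac{2676}{\frac{1}{32 - 65} \left(-67 - 65\right)} + \frac{2920}{\frac{1}{\frac{2}{7} + \frac{1}{7} \cdot 3}} = \frac{2676}{\frac{1}{-33} \left(-132\right)} + \frac{2920}{\frac{1}{\frac{2}{7} + \frac{3}{7}}} = \frac{2676}{\left(- \frac{1}{33}\right) \left(-132\right)} + \frac{2920}{\frac{1}{\frac{5}{7}}} = \frac{2676}{4} + \frac{2920}{\frac{7}{5}} = 2676 \cdot \frac{1}{4} + 2920 \cdot \frac{5}{7} = 669 + \frac{14600}{7} = \frac{19283}{7}$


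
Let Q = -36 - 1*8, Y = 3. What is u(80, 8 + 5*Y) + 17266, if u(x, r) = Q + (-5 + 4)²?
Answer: 17223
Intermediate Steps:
Q = -44 (Q = -36 - 8 = -44)
u(x, r) = -43 (u(x, r) = -44 + (-5 + 4)² = -44 + (-1)² = -44 + 1 = -43)
u(80, 8 + 5*Y) + 17266 = -43 + 17266 = 17223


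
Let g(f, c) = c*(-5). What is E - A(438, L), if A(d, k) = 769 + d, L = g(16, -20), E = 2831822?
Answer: 2830615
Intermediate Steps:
g(f, c) = -5*c
L = 100 (L = -5*(-20) = 100)
E - A(438, L) = 2831822 - (769 + 438) = 2831822 - 1*1207 = 2831822 - 1207 = 2830615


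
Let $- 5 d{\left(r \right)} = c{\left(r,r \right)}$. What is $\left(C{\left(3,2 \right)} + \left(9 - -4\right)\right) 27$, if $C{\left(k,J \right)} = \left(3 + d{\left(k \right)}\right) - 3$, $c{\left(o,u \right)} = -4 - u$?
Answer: $\frac{1944}{5} \approx 388.8$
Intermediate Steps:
$d{\left(r \right)} = \frac{4}{5} + \frac{r}{5}$ ($d{\left(r \right)} = - \frac{-4 - r}{5} = \frac{4}{5} + \frac{r}{5}$)
$C{\left(k,J \right)} = \frac{4}{5} + \frac{k}{5}$ ($C{\left(k,J \right)} = \left(3 + \left(\frac{4}{5} + \frac{k}{5}\right)\right) - 3 = \left(\frac{19}{5} + \frac{k}{5}\right) - 3 = \frac{4}{5} + \frac{k}{5}$)
$\left(C{\left(3,2 \right)} + \left(9 - -4\right)\right) 27 = \left(\left(\frac{4}{5} + \frac{1}{5} \cdot 3\right) + \left(9 - -4\right)\right) 27 = \left(\left(\frac{4}{5} + \frac{3}{5}\right) + \left(9 + 4\right)\right) 27 = \left(\frac{7}{5} + 13\right) 27 = \frac{72}{5} \cdot 27 = \frac{1944}{5}$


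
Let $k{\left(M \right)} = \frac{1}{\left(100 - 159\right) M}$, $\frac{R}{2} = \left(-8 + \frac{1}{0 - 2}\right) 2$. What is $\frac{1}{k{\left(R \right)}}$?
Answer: $2006$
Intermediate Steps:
$R = -34$ ($R = 2 \left(-8 + \frac{1}{0 - 2}\right) 2 = 2 \left(-8 + \frac{1}{-2}\right) 2 = 2 \left(-8 - \frac{1}{2}\right) 2 = 2 \left(\left(- \frac{17}{2}\right) 2\right) = 2 \left(-17\right) = -34$)
$k{\left(M \right)} = - \frac{1}{59 M}$ ($k{\left(M \right)} = \frac{1}{\left(-59\right) M} = - \frac{1}{59 M}$)
$\frac{1}{k{\left(R \right)}} = \frac{1}{\left(- \frac{1}{59}\right) \frac{1}{-34}} = \frac{1}{\left(- \frac{1}{59}\right) \left(- \frac{1}{34}\right)} = \frac{1}{\frac{1}{2006}} = 2006$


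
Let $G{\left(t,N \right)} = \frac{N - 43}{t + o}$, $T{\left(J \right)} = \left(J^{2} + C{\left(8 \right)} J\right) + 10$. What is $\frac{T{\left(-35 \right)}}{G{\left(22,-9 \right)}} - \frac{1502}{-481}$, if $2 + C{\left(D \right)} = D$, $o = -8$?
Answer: $- \frac{262471}{962} \approx -272.84$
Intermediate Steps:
$C{\left(D \right)} = -2 + D$
$T{\left(J \right)} = 10 + J^{2} + 6 J$ ($T{\left(J \right)} = \left(J^{2} + \left(-2 + 8\right) J\right) + 10 = \left(J^{2} + 6 J\right) + 10 = 10 + J^{2} + 6 J$)
$G{\left(t,N \right)} = \frac{-43 + N}{-8 + t}$ ($G{\left(t,N \right)} = \frac{N - 43}{t - 8} = \frac{-43 + N}{-8 + t}$)
$\frac{T{\left(-35 \right)}}{G{\left(22,-9 \right)}} - \frac{1502}{-481} = \frac{10 + \left(-35\right)^{2} + 6 \left(-35\right)}{\frac{1}{-8 + 22} \left(-43 - 9\right)} - \frac{1502}{-481} = \frac{10 + 1225 - 210}{\frac{1}{14} \left(-52\right)} - - \frac{1502}{481} = \frac{1025}{\frac{1}{14} \left(-52\right)} + \frac{1502}{481} = \frac{1025}{- \frac{26}{7}} + \frac{1502}{481} = 1025 \left(- \frac{7}{26}\right) + \frac{1502}{481} = - \frac{7175}{26} + \frac{1502}{481} = - \frac{262471}{962}$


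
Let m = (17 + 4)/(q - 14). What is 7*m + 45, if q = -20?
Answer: 1383/34 ≈ 40.676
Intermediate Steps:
m = -21/34 (m = (17 + 4)/(-20 - 14) = 21/(-34) = 21*(-1/34) = -21/34 ≈ -0.61765)
7*m + 45 = 7*(-21/34) + 45 = -147/34 + 45 = 1383/34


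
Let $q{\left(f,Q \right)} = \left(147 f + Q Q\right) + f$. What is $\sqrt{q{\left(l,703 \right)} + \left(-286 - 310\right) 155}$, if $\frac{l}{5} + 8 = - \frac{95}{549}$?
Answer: $\frac{\sqrt{13254308201}}{183} \approx 629.11$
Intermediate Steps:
$l = - \frac{22435}{549}$ ($l = -40 + 5 \left(- \frac{95}{549}\right) = -40 - \frac{475}{549} = - \frac{22435}{549} \approx -40.865$)
$q{\left(f,Q \right)} = Q^{2} + 148 f$ ($q{\left(f,Q \right)} = \left(147 f + Q^{2}\right) + f = \left(Q^{2} + 147 f\right) + f = Q^{2} + 148 f$)
$\sqrt{q{\left(l,703 \right)} + \left(-286 - 310\right) 155} = \sqrt{\left(703^{2} + 148 \left(- \frac{22435}{549}\right)\right) + \left(-286 - 310\right) 155} = \sqrt{\left(494209 - \frac{3320380}{549}\right) - 92380} = \sqrt{\frac{268000361}{549} - 92380} = \sqrt{\frac{217283741}{549}} = \frac{\sqrt{13254308201}}{183}$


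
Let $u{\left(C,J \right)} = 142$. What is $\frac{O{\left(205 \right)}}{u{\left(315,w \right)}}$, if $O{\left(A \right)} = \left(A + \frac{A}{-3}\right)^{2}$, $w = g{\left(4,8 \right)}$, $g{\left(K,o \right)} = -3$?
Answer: $\frac{84050}{639} \approx 131.53$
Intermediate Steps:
$w = -3$
$O{\left(A \right)} = \frac{4 A^{2}}{9}$ ($O{\left(A \right)} = \left(A + A \left(- \frac{1}{3}\right)\right)^{2} = \left(A - \frac{A}{3}\right)^{2} = \left(\frac{2 A}{3}\right)^{2} = \frac{4 A^{2}}{9}$)
$\frac{O{\left(205 \right)}}{u{\left(315,w \right)}} = \frac{\frac{4}{9} \cdot 205^{2}}{142} = \frac{4}{9} \cdot 42025 \cdot \frac{1}{142} = \frac{168100}{9} \cdot \frac{1}{142} = \frac{84050}{639}$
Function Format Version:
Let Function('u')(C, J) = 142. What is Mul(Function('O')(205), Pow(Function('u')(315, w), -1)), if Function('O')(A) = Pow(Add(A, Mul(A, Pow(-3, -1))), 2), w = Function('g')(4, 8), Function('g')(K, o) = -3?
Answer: Rational(84050, 639) ≈ 131.53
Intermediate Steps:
w = -3
Function('O')(A) = Mul(Rational(4, 9), Pow(A, 2)) (Function('O')(A) = Pow(Add(A, Mul(A, Rational(-1, 3))), 2) = Pow(Add(A, Mul(Rational(-1, 3), A)), 2) = Pow(Mul(Rational(2, 3), A), 2) = Mul(Rational(4, 9), Pow(A, 2)))
Mul(Function('O')(205), Pow(Function('u')(315, w), -1)) = Mul(Mul(Rational(4, 9), Pow(205, 2)), Pow(142, -1)) = Mul(Mul(Rational(4, 9), 42025), Rational(1, 142)) = Mul(Rational(168100, 9), Rational(1, 142)) = Rational(84050, 639)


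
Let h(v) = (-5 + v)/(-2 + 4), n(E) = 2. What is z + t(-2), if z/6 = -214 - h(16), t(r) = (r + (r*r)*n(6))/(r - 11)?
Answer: -17127/13 ≈ -1317.5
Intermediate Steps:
t(r) = (r + 2*r²)/(-11 + r) (t(r) = (r + (r*r)*2)/(r - 11) = (r + r²*2)/(-11 + r) = (r + 2*r²)/(-11 + r))
h(v) = -5/2 + v/2 (h(v) = (-5 + v)/2 = (-5 + v)*(½) = -5/2 + v/2)
z = -1317 (z = 6*(-214 - (-5/2 + (½)*16)) = 6*(-214 - (-5/2 + 8)) = 6*(-214 - 1*11/2) = 6*(-214 - 11/2) = 6*(-439/2) = -1317)
z + t(-2) = -1317 - 2*(1 + 2*(-2))/(-11 - 2) = -1317 - 2*(1 - 4)/(-13) = -1317 - 2*(-1/13)*(-3) = -1317 - 6/13 = -17127/13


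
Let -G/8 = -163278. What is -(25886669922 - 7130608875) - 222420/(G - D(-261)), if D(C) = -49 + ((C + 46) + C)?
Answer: -8169821339109541/435583 ≈ -1.8756e+10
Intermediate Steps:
G = 1306224 (G = -8*(-163278) = 1306224)
D(C) = -3 + 2*C (D(C) = -49 + ((46 + C) + C) = -49 + (46 + 2*C) = -3 + 2*C)
-(25886669922 - 7130608875) - 222420/(G - D(-261)) = -(25886669922 - 7130608875) - 222420/(1306224 - (-3 + 2*(-261))) = -162521/(1/(159396 + (-43875 - 114))) - 222420/(1306224 - (-3 - 522)) = -162521/(1/(159396 - 43989)) - 222420/(1306224 - 1*(-525)) = -162521/(1/115407) - 222420/(1306224 + 525) = -162521/1/115407 - 222420/1306749 = -162521*115407 - 222420*1/1306749 = -18756061047 - 74140/435583 = -8169821339109541/435583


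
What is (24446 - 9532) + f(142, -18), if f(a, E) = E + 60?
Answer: 14956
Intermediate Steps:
f(a, E) = 60 + E
(24446 - 9532) + f(142, -18) = (24446 - 9532) + (60 - 18) = 14914 + 42 = 14956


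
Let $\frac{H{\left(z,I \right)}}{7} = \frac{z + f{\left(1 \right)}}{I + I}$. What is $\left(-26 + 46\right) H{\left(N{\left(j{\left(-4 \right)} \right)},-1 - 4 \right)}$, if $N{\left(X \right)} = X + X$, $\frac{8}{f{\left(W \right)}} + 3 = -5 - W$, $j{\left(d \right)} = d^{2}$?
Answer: $- \frac{3920}{9} \approx -435.56$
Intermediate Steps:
$f{\left(W \right)} = \frac{8}{-8 - W}$ ($f{\left(W \right)} = \frac{8}{-3 - \left(5 + W\right)} = \frac{8}{-8 - W}$)
$N{\left(X \right)} = 2 X$
$H{\left(z,I \right)} = \frac{7 \left(- \frac{8}{9} + z\right)}{2 I}$ ($H{\left(z,I \right)} = 7 \frac{z - \frac{8}{8 + 1}}{I + I} = 7 \frac{z - \frac{8}{9}}{2 I} = 7 \left(z - \frac{8}{9}\right) \frac{1}{2 I} = 7 \left(- \frac{8}{9} + z\right) \frac{1}{2 I} = 7 \frac{- \frac{8}{9} + z}{2 I} = \frac{7 \left(- \frac{8}{9} + z\right)}{2 I}$)
$\left(-26 + 46\right) H{\left(N{\left(j{\left(-4 \right)} \right)},-1 - 4 \right)} = \left(-26 + 46\right) \frac{7 \left(-8 + 9 \cdot 2 \left(-4\right)^{2}\right)}{18 \left(-1 - 4\right)} = 20 \frac{7 \left(-8 + 9 \cdot 2 \cdot 16\right)}{18 \left(-5\right)} = 20 \cdot \frac{7}{18} \left(- \frac{1}{5}\right) \left(-8 + 9 \cdot 32\right) = 20 \cdot \frac{7}{18} \left(- \frac{1}{5}\right) \left(-8 + 288\right) = 20 \cdot \frac{7}{18} \left(- \frac{1}{5}\right) 280 = 20 \left(- \frac{196}{9}\right) = - \frac{3920}{9}$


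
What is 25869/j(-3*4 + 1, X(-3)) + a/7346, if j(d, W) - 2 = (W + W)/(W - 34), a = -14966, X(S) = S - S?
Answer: 95001871/7346 ≈ 12932.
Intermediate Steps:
X(S) = 0
j(d, W) = 2 + 2*W/(-34 + W) (j(d, W) = 2 + (W + W)/(W - 34) = 2 + (2*W)/(-34 + W) = 2 + 2*W/(-34 + W))
25869/j(-3*4 + 1, X(-3)) + a/7346 = 25869/((4*(-17 + 0)/(-34 + 0))) - 14966/7346 = 25869/((4*(-17)/(-34))) - 14966*1/7346 = 25869/((4*(-1/34)*(-17))) - 7483/3673 = 25869/2 - 7483/3673 = 95001871/7346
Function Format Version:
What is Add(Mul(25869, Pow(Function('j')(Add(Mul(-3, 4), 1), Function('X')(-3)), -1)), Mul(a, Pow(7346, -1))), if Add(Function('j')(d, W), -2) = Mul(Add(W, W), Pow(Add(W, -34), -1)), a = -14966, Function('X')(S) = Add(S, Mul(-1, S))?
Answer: Rational(95001871, 7346) ≈ 12932.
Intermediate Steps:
Function('X')(S) = 0
Function('j')(d, W) = Add(2, Mul(2, W, Pow(Add(-34, W), -1))) (Function('j')(d, W) = Add(2, Mul(Add(W, W), Pow(Add(W, -34), -1))) = Add(2, Mul(Mul(2, W), Pow(Add(-34, W), -1))) = Add(2, Mul(2, W, Pow(Add(-34, W), -1))))
Add(Mul(25869, Pow(Function('j')(Add(Mul(-3, 4), 1), Function('X')(-3)), -1)), Mul(a, Pow(7346, -1))) = Add(Mul(25869, Pow(Mul(4, Pow(Add(-34, 0), -1), Add(-17, 0)), -1)), Mul(-14966, Pow(7346, -1))) = Add(Mul(25869, Pow(Mul(4, Pow(-34, -1), -17), -1)), Mul(-14966, Rational(1, 7346))) = Add(Mul(25869, Pow(Mul(4, Rational(-1, 34), -17), -1)), Rational(-7483, 3673)) = Add(Mul(25869, Pow(2, -1)), Rational(-7483, 3673)) = Add(Mul(25869, Rational(1, 2)), Rational(-7483, 3673)) = Add(Rational(25869, 2), Rational(-7483, 3673)) = Rational(95001871, 7346)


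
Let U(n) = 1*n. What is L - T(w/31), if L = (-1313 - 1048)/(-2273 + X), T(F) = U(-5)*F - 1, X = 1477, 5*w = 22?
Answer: 115379/24676 ≈ 4.6758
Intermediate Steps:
w = 22/5 (w = (⅕)*22 = 22/5 ≈ 4.4000)
U(n) = n
T(F) = -1 - 5*F (T(F) = -5*F - 1 = -1 - 5*F)
L = 2361/796 (L = (-1313 - 1048)/(-2273 + 1477) = -2361/(-796) = -2361*(-1/796) = 2361/796 ≈ 2.9661)
L - T(w/31) = 2361/796 - (-1 - 22/31) = 2361/796 - 1*(-53/31) = 2361/796 + 53/31 = 115379/24676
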